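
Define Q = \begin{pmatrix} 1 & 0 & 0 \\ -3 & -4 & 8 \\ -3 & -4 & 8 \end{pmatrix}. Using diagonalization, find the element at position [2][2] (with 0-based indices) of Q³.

128

Characteristic polynomial: μ^3 - 5μ^2 + 4μ = μ(μ - 4)(μ - 1), so the eigenvalues are 0, 1, 4.
μ=1: eigenvector (1, 1, 1).
μ=4: eigenvector (0, 1, 1).
μ=0: eigenvector (0, -2, -1).
P = [[1, 0, 0], [1, 1, -2], [1, 1, -1]], D = diag(1, 4, 0), P⁻¹ = [[1, 0, 0], [-1, -1, 2], [0, -1, 1]].
Q³ = P·diag(1, 64, 0)·P⁻¹ = [[1, 0, 0], [-63, -64, 128], [-63, -64, 128]].
The requested entry is 128.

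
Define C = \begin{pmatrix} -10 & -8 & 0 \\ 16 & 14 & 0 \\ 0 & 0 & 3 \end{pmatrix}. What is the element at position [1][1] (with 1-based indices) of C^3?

-232

Characteristic polynomial: r^3 - 7r^2 + 36 = (r - 6)(r - 3)(r + 2), so the eigenvalues are -2, 3, 6.
r=6: eigenvector (-1, 2, 0).
r=3: eigenvector (0, 0, 1).
r=-2: eigenvector (-1, 1, 0).
P = [[-1, 0, -1], [2, 0, 1], [0, 1, 0]], D = diag(6, 3, -2), P⁻¹ = [[1, 1, 0], [0, 0, 1], [-2, -1, 0]].
C³ = P·diag(216, 27, -8)·P⁻¹ = [[-232, -224, 0], [448, 440, 0], [0, 0, 27]].
The requested entry is -232.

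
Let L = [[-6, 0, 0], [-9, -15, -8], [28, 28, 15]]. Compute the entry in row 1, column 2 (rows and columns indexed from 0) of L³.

Characteristic polynomial: μ^3 + 6μ^2 - μ - 6 = (μ - 1)(μ + 1)(μ + 6), so the eigenvalues are -6, -1, 1.
μ=-6: eigenvector (1, -1, 0).
μ=1: eigenvector (0, 1, -2).
μ=-1: eigenvector (0, 4, -7).
P = [[1, 0, 0], [-1, 1, 4], [0, -2, -7]], D = diag(-6, 1, -1), P⁻¹ = [[1, 0, 0], [-7, -7, -4], [2, 2, 1]].
L³ = P·diag(-216, 1, -1)·P⁻¹ = [[-216, 0, 0], [201, -15, -8], [28, 28, 15]].
The requested entry is -8.

-8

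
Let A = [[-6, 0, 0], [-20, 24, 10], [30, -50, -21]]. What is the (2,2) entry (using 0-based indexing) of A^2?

-59

Characteristic polynomial: r^3 + 3r^2 - 22r - 24 = (r - 4)(r + 1)(r + 6), so the eigenvalues are -6, -1, 4.
r=-6: eigenvector (1, 0, 2).
r=4: eigenvector (0, 1, -2).
r=-1: eigenvector (0, -2, 5).
P = [[1, 0, 0], [0, 1, -2], [2, -2, 5]], D = diag(-6, 4, -1), P⁻¹ = [[1, 0, 0], [-4, 5, 2], [-2, 2, 1]].
A² = P·diag(36, 16, 1)·P⁻¹ = [[36, 0, 0], [-60, 76, 30], [190, -150, -59]].
The requested entry is -59.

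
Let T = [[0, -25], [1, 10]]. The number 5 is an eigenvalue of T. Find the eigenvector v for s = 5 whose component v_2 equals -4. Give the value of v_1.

T − 5I = [[-5, -25], [1, 5]].
Solving (T − 5I)v = 0 gives the eigenspace spanned by (20, -4).
With v_2 = -4, v = (20, -4), so v_1 = 20.

20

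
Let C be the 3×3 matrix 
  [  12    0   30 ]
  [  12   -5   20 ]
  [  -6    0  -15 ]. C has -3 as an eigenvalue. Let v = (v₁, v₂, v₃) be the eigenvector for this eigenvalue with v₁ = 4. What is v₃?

-2

C + 3I = [[15, 0, 30], [12, -2, 20], [-6, 0, -12]].
Solving (C + 3I)v = 0 gives the eigenspace spanned by (4, 4, -2).
With v₁ = 4, v = (4, 4, -2), so v₃ = -2.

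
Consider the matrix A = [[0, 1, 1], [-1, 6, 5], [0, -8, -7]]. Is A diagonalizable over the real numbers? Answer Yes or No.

Characteristic polynomial: p(t) = t^3 + t^2 - t - 1 = (t - 1)(t + 1)^2.
t = -1 has algebraic multiplicity 2; rank(A + 1I) = 2, so geometric multiplicity = 1.
Geometric multiplicity < algebraic multiplicity, so A is not diagonalizable.

No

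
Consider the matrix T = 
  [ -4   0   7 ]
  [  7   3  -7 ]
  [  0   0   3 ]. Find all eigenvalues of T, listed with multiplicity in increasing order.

Characteristic polynomial: p(λ) = λ^3 - 2λ^2 - 15λ + 36 = (λ - 3)^2(λ + 4).
Roots (with multiplicity): -4, 3, 3.

-4, 3, 3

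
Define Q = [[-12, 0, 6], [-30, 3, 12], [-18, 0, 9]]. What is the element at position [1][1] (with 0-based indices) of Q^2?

Characteristic polynomial: μ^3 - 9μ = μ(μ - 3)(μ + 3), so the eigenvalues are -3, 0, 3.
μ=0: eigenvector (1, 2, 2).
μ=3: eigenvector (0, 1, 0).
μ=-3: eigenvector (-2, -4, -3).
P = [[1, 0, -2], [2, 1, -4], [2, 0, -3]], D = diag(0, 3, -3), P⁻¹ = [[-3, 0, 2], [-2, 1, 0], [-2, 0, 1]].
Q² = P·diag(0, 9, 9)·P⁻¹ = [[36, 0, -18], [54, 9, -36], [54, 0, -27]].
The requested entry is 9.

9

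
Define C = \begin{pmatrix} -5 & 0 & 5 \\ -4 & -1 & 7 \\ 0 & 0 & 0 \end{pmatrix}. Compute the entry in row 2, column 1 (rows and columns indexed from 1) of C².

Characteristic polynomial: λ^3 + 6λ^2 + 5λ = λ(λ + 1)(λ + 5), so the eigenvalues are -5, -1, 0.
λ=-5: eigenvector (1, 1, 0).
λ=-1: eigenvector (0, 1, 0).
λ=0: eigenvector (1, 3, 1).
P = [[1, 0, 1], [1, 1, 3], [0, 0, 1]], D = diag(-5, -1, 0), P⁻¹ = [[1, 0, -1], [-1, 1, -2], [0, 0, 1]].
C² = P·diag(25, 1, 0)·P⁻¹ = [[25, 0, -25], [24, 1, -27], [0, 0, 0]].
The requested entry is 24.

24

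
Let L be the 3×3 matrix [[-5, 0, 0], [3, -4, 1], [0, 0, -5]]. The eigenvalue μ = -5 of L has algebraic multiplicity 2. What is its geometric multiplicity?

L + 5I = [[0, 0, 0], [3, 1, 1], [0, 0, 0]].
This matrix has rank 1, so its null space has dimension 3 − 1 = 2.

2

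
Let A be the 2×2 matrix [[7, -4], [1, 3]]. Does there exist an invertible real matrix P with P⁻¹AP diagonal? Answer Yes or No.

Characteristic polynomial: p(λ) = λ^2 - 10λ + 25 = (λ - 5)^2.
λ = 5 has algebraic multiplicity 2; rank(A − 5I) = 1, so geometric multiplicity = 1.
Geometric multiplicity < algebraic multiplicity, so A is not diagonalizable.

No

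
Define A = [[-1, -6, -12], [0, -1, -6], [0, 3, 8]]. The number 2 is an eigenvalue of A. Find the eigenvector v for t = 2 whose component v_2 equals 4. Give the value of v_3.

-2

A − 2I = [[-3, -6, -12], [0, -3, -6], [0, 3, 6]].
Solving (A − 2I)v = 0 gives the eigenspace spanned by (0, 4, -2).
With v_2 = 4, v = (0, 4, -2), so v_3 = -2.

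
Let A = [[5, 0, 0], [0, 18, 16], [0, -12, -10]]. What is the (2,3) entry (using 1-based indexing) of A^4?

5120

Characteristic polynomial: s^3 - 13s^2 + 52s - 60 = (s - 6)(s - 5)(s - 2), so the eigenvalues are 2, 5, 6.
s=2: eigenvector (0, -1, 1).
s=6: eigenvector (0, 4, -3).
s=5: eigenvector (1, 0, 0).
P = [[0, 0, 1], [-1, 4, 0], [1, -3, 0]], D = diag(2, 6, 5), P⁻¹ = [[0, 3, 4], [0, 1, 1], [1, 0, 0]].
A⁴ = P·diag(16, 1296, 625)·P⁻¹ = [[625, 0, 0], [0, 5136, 5120], [0, -3840, -3824]].
The requested entry is 5120.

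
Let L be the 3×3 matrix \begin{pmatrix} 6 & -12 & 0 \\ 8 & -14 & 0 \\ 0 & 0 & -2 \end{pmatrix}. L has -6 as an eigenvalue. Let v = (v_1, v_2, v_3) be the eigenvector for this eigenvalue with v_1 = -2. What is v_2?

-2

L + 6I = [[12, -12, 0], [8, -8, 0], [0, 0, 4]].
Solving (L + 6I)v = 0 gives the eigenspace spanned by (-2, -2, 0).
With v_1 = -2, v = (-2, -2, 0), so v_2 = -2.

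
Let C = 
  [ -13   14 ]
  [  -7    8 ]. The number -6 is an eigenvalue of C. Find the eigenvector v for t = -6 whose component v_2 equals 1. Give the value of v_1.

2

C + 6I = [[-7, 14], [-7, 14]].
Solving (C + 6I)v = 0 gives the eigenspace spanned by (2, 1).
With v_2 = 1, v = (2, 1), so v_1 = 2.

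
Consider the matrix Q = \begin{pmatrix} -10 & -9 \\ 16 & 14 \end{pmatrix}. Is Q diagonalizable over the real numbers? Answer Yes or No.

No

Characteristic polynomial: p(r) = r^2 - 4r + 4 = (r - 2)^2.
r = 2 has algebraic multiplicity 2; rank(Q − 2I) = 1, so geometric multiplicity = 1.
Geometric multiplicity < algebraic multiplicity, so Q is not diagonalizable.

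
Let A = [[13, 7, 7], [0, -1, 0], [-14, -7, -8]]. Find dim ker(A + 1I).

2

A + 1I = [[14, 7, 7], [0, 0, 0], [-14, -7, -7]].
This matrix has rank 1, so its null space has dimension 3 − 1 = 2.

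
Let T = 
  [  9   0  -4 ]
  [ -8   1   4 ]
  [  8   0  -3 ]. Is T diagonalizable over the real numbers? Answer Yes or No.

Yes

Characteristic polynomial: p(s) = s^3 - 7s^2 + 11s - 5 = (s - 5)(s - 1)^2.
s = 1 has algebraic multiplicity 2; rank(T − 1I) = 1, so geometric multiplicity = 2.
Every eigenvalue has geometric = algebraic multiplicity, so T is diagonalizable.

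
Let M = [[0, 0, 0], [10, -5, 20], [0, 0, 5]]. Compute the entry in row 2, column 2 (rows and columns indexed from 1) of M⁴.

Characteristic polynomial: s^3 - 25s = s(s - 5)(s + 5), so the eigenvalues are -5, 0, 5.
s=0: eigenvector (1, 2, 0).
s=-5: eigenvector (0, 1, 0).
s=5: eigenvector (0, 2, 1).
P = [[1, 0, 0], [2, 1, 2], [0, 0, 1]], D = diag(0, -5, 5), P⁻¹ = [[1, 0, 0], [-2, 1, -2], [0, 0, 1]].
M⁴ = P·diag(0, 625, 625)·P⁻¹ = [[0, 0, 0], [-1250, 625, 0], [0, 0, 625]].
The requested entry is 625.

625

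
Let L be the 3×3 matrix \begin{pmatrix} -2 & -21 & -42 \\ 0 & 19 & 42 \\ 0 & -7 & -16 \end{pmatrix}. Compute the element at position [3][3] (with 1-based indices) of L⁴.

Characteristic polynomial: s^3 - s^2 - 16s - 20 = (s - 5)(s + 2)^2, so the eigenvalues are -2, -2, 5.
s=-2: eigenvector (1, 0, 0).
s=5: eigenvector (-3, 3, -1).
s=-2: eigenvector (2, -2, 1).
P = [[1, -3, 2], [0, 3, -2], [0, -1, 1]], D = diag(-2, 5, -2), P⁻¹ = [[1, 1, 0], [0, 1, 2], [0, 1, 3]].
L⁴ = P·diag(16, 625, 16)·P⁻¹ = [[16, -1827, -3654], [0, 1843, 3654], [0, -609, -1202]].
The requested entry is -1202.

-1202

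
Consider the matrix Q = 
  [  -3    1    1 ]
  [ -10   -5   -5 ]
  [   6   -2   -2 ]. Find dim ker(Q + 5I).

Q + 5I = [[2, 1, 1], [-10, 0, -5], [6, -2, 3]].
This matrix has rank 2, so its null space has dimension 3 − 2 = 1.

1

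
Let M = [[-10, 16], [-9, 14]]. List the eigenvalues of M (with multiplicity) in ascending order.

2, 2

Characteristic polynomial: p(s) = s^2 - 4s + 4 = (s - 2)^2.
Roots (with multiplicity): 2, 2.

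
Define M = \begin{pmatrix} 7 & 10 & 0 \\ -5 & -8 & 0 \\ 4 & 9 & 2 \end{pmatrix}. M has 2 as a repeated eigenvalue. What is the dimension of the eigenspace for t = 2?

M − 2I = [[5, 10, 0], [-5, -10, 0], [4, 9, 0]].
This matrix has rank 2, so its null space has dimension 3 − 2 = 1.

1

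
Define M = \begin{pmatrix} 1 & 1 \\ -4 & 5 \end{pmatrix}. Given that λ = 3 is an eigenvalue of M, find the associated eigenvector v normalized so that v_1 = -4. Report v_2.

M − 3I = [[-2, 1], [-4, 2]].
Solving (M − 3I)v = 0 gives the eigenspace spanned by (-4, -8).
With v_1 = -4, v = (-4, -8), so v_2 = -8.

-8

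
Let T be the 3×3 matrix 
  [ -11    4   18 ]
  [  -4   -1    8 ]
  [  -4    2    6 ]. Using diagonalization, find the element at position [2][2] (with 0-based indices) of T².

-20

Characteristic polynomial: μ^3 + 6μ^2 + 11μ + 6 = (μ + 1)(μ + 2)(μ + 3), so the eigenvalues are -3, -2, -1.
μ=-1: eigenvector (4, 1, 2).
μ=-3: eigenvector (1, 2, 0).
μ=-2: eigenvector (2, 0, 1).
P = [[4, 1, 2], [1, 2, 0], [2, 0, 1]], D = diag(-1, -3, -2), P⁻¹ = [[-2, 1, 4], [1, 0, -2], [4, -2, -7]].
T² = P·diag(1, 9, 4)·P⁻¹ = [[33, -12, -58], [16, 1, -32], [12, -6, -20]].
The requested entry is -20.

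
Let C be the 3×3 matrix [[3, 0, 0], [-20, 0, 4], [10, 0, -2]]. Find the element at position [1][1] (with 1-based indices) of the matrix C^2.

9

Characteristic polynomial: s^3 - s^2 - 6s = s(s - 3)(s + 2), so the eigenvalues are -2, 0, 3.
s=0: eigenvector (0, 1, 0).
s=3: eigenvector (1, -4, 2).
s=-2: eigenvector (0, -2, 1).
P = [[0, 1, 0], [1, -4, -2], [0, 2, 1]], D = diag(0, 3, -2), P⁻¹ = [[0, 1, 2], [1, 0, 0], [-2, 0, 1]].
C² = P·diag(0, 9, 4)·P⁻¹ = [[9, 0, 0], [-20, 0, -8], [10, 0, 4]].
The requested entry is 9.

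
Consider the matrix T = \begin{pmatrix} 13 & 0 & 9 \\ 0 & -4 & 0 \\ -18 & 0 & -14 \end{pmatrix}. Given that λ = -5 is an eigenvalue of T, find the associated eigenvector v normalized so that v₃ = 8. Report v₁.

T + 5I = [[18, 0, 9], [0, 1, 0], [-18, 0, -9]].
Solving (T + 5I)v = 0 gives the eigenspace spanned by (-4, 0, 8).
With v₃ = 8, v = (-4, 0, 8), so v₁ = -4.

-4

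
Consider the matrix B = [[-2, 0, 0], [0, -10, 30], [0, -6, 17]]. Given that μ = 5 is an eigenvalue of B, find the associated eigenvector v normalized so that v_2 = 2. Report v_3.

B − 5I = [[-7, 0, 0], [0, -15, 30], [0, -6, 12]].
Solving (B − 5I)v = 0 gives the eigenspace spanned by (0, 2, 1).
With v_2 = 2, v = (0, 2, 1), so v_3 = 1.

1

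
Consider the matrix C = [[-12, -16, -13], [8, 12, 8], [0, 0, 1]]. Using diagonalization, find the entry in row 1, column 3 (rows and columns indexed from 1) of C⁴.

255

Characteristic polynomial: r^3 - r^2 - 16r + 16 = (r - 4)(r - 1)(r + 4), so the eigenvalues are -4, 1, 4.
r=4: eigenvector (-1, 1, 0).
r=-4: eigenvector (-2, 1, 0).
r=1: eigenvector (-1, 0, 1).
P = [[-1, -2, -1], [1, 1, 0], [0, 0, 1]], D = diag(4, -4, 1), P⁻¹ = [[1, 2, 1], [-1, -1, -1], [0, 0, 1]].
C⁴ = P·diag(256, 256, 1)·P⁻¹ = [[256, 0, 255], [0, 256, 0], [0, 0, 1]].
The requested entry is 255.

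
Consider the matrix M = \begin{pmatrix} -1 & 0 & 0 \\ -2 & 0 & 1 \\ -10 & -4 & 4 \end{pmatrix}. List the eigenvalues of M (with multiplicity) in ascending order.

-1, 2, 2

Characteristic polynomial: p(μ) = μ^3 - 3μ^2 + 4 = (μ - 2)^2(μ + 1).
Roots (with multiplicity): -1, 2, 2.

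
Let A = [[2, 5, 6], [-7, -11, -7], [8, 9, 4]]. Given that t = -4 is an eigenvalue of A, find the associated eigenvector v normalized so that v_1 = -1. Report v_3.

A + 4I = [[6, 5, 6], [-7, -7, -7], [8, 9, 8]].
Solving (A + 4I)v = 0 gives the eigenspace spanned by (-1, 0, 1).
With v_1 = -1, v = (-1, 0, 1), so v_3 = 1.

1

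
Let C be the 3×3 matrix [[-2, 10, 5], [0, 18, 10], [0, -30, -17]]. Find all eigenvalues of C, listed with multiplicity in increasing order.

Characteristic polynomial: p(λ) = λ^3 + λ^2 - 8λ - 12 = (λ - 3)(λ + 2)^2.
Roots (with multiplicity): -2, -2, 3.

-2, -2, 3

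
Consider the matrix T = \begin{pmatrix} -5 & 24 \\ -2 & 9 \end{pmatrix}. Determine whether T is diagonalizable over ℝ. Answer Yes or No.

Yes

Characteristic polynomial: p(μ) = μ^2 - 4μ + 3 = (μ - 3)(μ - 1).
All 2 eigenvalues are distinct, so T is diagonalizable.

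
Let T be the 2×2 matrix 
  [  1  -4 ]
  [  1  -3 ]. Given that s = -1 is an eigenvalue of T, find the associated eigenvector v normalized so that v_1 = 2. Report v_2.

1

T + 1I = [[2, -4], [1, -2]].
Solving (T + 1I)v = 0 gives the eigenspace spanned by (2, 1).
With v_1 = 2, v = (2, 1), so v_2 = 1.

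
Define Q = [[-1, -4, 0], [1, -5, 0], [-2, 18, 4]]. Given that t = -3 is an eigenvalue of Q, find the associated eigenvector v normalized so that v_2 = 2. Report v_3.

Q + 3I = [[2, -4, 0], [1, -2, 0], [-2, 18, 7]].
Solving (Q + 3I)v = 0 gives the eigenspace spanned by (4, 2, -4).
With v_2 = 2, v = (4, 2, -4), so v_3 = -4.

-4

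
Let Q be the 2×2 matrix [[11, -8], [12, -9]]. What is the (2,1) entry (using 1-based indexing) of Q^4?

Characteristic polynomial: μ^2 - 2μ - 3 = (μ - 3)(μ + 1), so the eigenvalues are -1, 3.
μ=3: eigenvector (1, 1).
μ=-1: eigenvector (2, 3).
P = [[1, 2], [1, 3]], D = diag(3, -1), P⁻¹ = [[3, -2], [-1, 1]].
Q⁴ = P·diag(81, 1)·P⁻¹ = [[241, -160], [240, -159]].
The requested entry is 240.

240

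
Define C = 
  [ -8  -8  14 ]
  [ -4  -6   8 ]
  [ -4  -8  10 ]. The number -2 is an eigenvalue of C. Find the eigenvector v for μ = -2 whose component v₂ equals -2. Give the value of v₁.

-2

C + 2I = [[-6, -8, 14], [-4, -4, 8], [-4, -8, 12]].
Solving (C + 2I)v = 0 gives the eigenspace spanned by (-2, -2, -2).
With v₂ = -2, v = (-2, -2, -2), so v₁ = -2.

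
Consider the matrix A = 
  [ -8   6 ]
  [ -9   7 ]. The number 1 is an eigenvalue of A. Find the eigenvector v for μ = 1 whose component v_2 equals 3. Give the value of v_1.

2

A − 1I = [[-9, 6], [-9, 6]].
Solving (A − 1I)v = 0 gives the eigenspace spanned by (2, 3).
With v_2 = 3, v = (2, 3), so v_1 = 2.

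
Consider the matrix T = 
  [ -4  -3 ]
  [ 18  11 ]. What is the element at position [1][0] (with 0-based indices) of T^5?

Characteristic polynomial: s^2 - 7s + 10 = (s - 5)(s - 2), so the eigenvalues are 2, 5.
s=5: eigenvector (1, -3).
s=2: eigenvector (1, -2).
P = [[1, 1], [-3, -2]], D = diag(5, 2), P⁻¹ = [[-2, -1], [3, 1]].
T⁵ = P·diag(3125, 32)·P⁻¹ = [[-6154, -3093], [18558, 9311]].
The requested entry is 18558.

18558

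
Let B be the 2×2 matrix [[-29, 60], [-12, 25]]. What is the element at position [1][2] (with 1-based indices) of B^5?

31260

Characteristic polynomial: μ^2 + 4μ - 5 = (μ - 1)(μ + 5), so the eigenvalues are -5, 1.
μ=1: eigenvector (2, 1).
μ=-5: eigenvector (5, 2).
P = [[2, 5], [1, 2]], D = diag(1, -5), P⁻¹ = [[-2, 5], [1, -2]].
B⁵ = P·diag(1, -3125)·P⁻¹ = [[-15629, 31260], [-6252, 12505]].
The requested entry is 31260.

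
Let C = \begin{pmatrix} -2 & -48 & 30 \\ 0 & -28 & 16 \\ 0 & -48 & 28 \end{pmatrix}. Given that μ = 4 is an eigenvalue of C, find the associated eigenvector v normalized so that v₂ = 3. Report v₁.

C − 4I = [[-6, -48, 30], [0, -32, 16], [0, -48, 24]].
Solving (C − 4I)v = 0 gives the eigenspace spanned by (6, 3, 6).
With v₂ = 3, v = (6, 3, 6), so v₁ = 6.

6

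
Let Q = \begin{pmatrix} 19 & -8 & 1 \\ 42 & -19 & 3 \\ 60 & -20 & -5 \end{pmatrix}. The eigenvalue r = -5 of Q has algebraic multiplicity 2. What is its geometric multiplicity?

1

Q + 5I = [[24, -8, 1], [42, -14, 3], [60, -20, 0]].
This matrix has rank 2, so its null space has dimension 3 − 2 = 1.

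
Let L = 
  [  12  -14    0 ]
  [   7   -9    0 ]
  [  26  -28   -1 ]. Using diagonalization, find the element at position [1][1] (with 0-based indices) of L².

-17

Characteristic polynomial: t^3 - 2t^2 - 13t - 10 = (t - 5)(t + 1)(t + 2), so the eigenvalues are -2, -1, 5.
t=-2: eigenvector (-1, -1, -2).
t=5: eigenvector (2, 1, 4).
t=-1: eigenvector (0, 0, 1).
P = [[-1, 2, 0], [-1, 1, 0], [-2, 4, 1]], D = diag(-2, 5, -1), P⁻¹ = [[1, -2, 0], [1, -1, 0], [-2, 0, 1]].
L² = P·diag(4, 25, 1)·P⁻¹ = [[46, -42, 0], [21, -17, 0], [90, -84, 1]].
The requested entry is -17.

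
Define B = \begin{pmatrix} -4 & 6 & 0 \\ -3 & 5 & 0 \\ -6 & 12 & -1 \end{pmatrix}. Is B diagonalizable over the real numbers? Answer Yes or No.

Yes

Characteristic polynomial: p(μ) = μ^3 - 3μ - 2 = (μ - 2)(μ + 1)^2.
μ = -1 has algebraic multiplicity 2; rank(B + 1I) = 1, so geometric multiplicity = 2.
Every eigenvalue has geometric = algebraic multiplicity, so B is diagonalizable.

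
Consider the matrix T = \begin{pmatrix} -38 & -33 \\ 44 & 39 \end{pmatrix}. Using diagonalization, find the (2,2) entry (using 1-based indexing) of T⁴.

Characteristic polynomial: μ^2 - μ - 30 = (μ - 6)(μ + 5), so the eigenvalues are -5, 6.
μ=6: eigenvector (-3, 4).
μ=-5: eigenvector (1, -1).
P = [[-3, 1], [4, -1]], D = diag(6, -5), P⁻¹ = [[1, 1], [4, 3]].
T⁴ = P·diag(1296, 625)·P⁻¹ = [[-1388, -2013], [2684, 3309]].
The requested entry is 3309.

3309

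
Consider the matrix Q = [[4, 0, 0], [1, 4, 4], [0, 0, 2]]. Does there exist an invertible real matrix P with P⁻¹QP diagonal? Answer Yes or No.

Characteristic polynomial: p(s) = s^3 - 10s^2 + 32s - 32 = (s - 4)^2(s - 2).
s = 4 has algebraic multiplicity 2; rank(Q − 4I) = 2, so geometric multiplicity = 1.
Geometric multiplicity < algebraic multiplicity, so Q is not diagonalizable.

No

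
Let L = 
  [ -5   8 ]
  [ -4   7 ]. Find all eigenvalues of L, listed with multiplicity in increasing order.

Characteristic polynomial: p(t) = t^2 - 2t - 3 = (t - 3)(t + 1).
Roots (with multiplicity): -1, 3.

-1, 3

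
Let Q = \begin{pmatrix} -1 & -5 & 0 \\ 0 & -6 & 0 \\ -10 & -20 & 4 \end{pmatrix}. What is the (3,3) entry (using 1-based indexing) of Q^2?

16

Characteristic polynomial: s^3 + 3s^2 - 22s - 24 = (s - 4)(s + 1)(s + 6), so the eigenvalues are -6, -1, 4.
s=-1: eigenvector (1, 0, 2).
s=-6: eigenvector (1, 1, 3).
s=4: eigenvector (0, 0, 1).
P = [[1, 1, 0], [0, 1, 0], [2, 3, 1]], D = diag(-1, -6, 4), P⁻¹ = [[1, -1, 0], [0, 1, 0], [-2, -1, 1]].
Q² = P·diag(1, 36, 16)·P⁻¹ = [[1, 35, 0], [0, 36, 0], [-30, 90, 16]].
The requested entry is 16.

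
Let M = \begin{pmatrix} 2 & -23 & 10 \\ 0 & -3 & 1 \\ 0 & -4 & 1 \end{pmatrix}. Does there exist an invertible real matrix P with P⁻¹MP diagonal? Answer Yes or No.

Characteristic polynomial: p(μ) = μ^3 - 3μ - 2 = (μ - 2)(μ + 1)^2.
μ = -1 has algebraic multiplicity 2; rank(M + 1I) = 2, so geometric multiplicity = 1.
Geometric multiplicity < algebraic multiplicity, so M is not diagonalizable.

No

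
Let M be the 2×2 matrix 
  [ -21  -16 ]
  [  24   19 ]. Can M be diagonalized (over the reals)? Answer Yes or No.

Characteristic polynomial: p(t) = t^2 + 2t - 15 = (t - 3)(t + 5).
All 2 eigenvalues are distinct, so M is diagonalizable.

Yes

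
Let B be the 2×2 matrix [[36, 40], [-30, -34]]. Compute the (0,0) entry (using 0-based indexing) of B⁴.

4416

Characteristic polynomial: λ^2 - 2λ - 24 = (λ - 6)(λ + 4), so the eigenvalues are -4, 6.
λ=6: eigenvector (4, -3).
λ=-4: eigenvector (-1, 1).
P = [[4, -1], [-3, 1]], D = diag(6, -4), P⁻¹ = [[1, 1], [3, 4]].
B⁴ = P·diag(1296, 256)·P⁻¹ = [[4416, 4160], [-3120, -2864]].
The requested entry is 4416.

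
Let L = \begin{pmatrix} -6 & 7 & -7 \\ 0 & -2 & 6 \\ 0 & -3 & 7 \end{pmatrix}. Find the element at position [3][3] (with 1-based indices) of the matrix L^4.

511

Characteristic polynomial: r^3 + r^2 - 26r + 24 = (r - 4)(r - 1)(r + 6), so the eigenvalues are -6, 1, 4.
r=-6: eigenvector (1, 0, 0).
r=1: eigenvector (1, 2, 1).
r=4: eigenvector (0, 1, 1).
P = [[1, 1, 0], [0, 2, 1], [0, 1, 1]], D = diag(-6, 1, 4), P⁻¹ = [[1, -1, 1], [0, 1, -1], [0, -1, 2]].
L⁴ = P·diag(1296, 1, 256)·P⁻¹ = [[1296, -1295, 1295], [0, -254, 510], [0, -255, 511]].
The requested entry is 511.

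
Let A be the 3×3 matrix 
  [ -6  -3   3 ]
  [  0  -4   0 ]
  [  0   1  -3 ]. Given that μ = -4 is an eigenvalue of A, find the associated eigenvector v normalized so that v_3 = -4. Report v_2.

A + 4I = [[-2, -3, 3], [0, 0, 0], [0, 1, 1]].
Solving (A + 4I)v = 0 gives the eigenspace spanned by (-12, 4, -4).
With v_3 = -4, v = (-12, 4, -4), so v_2 = 4.

4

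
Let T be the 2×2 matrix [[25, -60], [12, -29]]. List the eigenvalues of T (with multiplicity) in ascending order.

-5, 1

Characteristic polynomial: p(λ) = λ^2 + 4λ - 5 = (λ - 1)(λ + 5).
Roots (with multiplicity): -5, 1.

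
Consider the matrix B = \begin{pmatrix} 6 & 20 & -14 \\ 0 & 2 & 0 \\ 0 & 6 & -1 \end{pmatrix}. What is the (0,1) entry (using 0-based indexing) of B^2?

Characteristic polynomial: r^3 - 7r^2 + 4r + 12 = (r - 6)(r - 2)(r + 1), so the eigenvalues are -1, 2, 6.
r=6: eigenvector (1, 0, 0).
r=2: eigenvector (2, 1, 2).
r=-1: eigenvector (2, 0, 1).
P = [[1, 2, 2], [0, 1, 0], [0, 2, 1]], D = diag(6, 2, -1), P⁻¹ = [[1, 2, -2], [0, 1, 0], [0, -2, 1]].
B² = P·diag(36, 4, 1)·P⁻¹ = [[36, 76, -70], [0, 4, 0], [0, 6, 1]].
The requested entry is 76.

76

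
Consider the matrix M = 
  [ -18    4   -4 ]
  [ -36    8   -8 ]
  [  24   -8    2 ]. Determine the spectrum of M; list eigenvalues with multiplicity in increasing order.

-6, -2, 0

Characteristic polynomial: p(λ) = λ^3 + 8λ^2 + 12λ = λ(λ + 2)(λ + 6).
Roots (with multiplicity): -6, -2, 0.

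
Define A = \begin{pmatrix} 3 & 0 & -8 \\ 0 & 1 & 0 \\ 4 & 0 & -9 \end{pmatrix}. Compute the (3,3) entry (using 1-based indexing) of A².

49

Characteristic polynomial: λ^3 + 5λ^2 - λ - 5 = (λ - 1)(λ + 1)(λ + 5), so the eigenvalues are -5, -1, 1.
λ=-5: eigenvector (-1, 0, -1).
λ=1: eigenvector (0, 1, 0).
λ=-1: eigenvector (2, 0, 1).
P = [[-1, 0, 2], [0, 1, 0], [-1, 0, 1]], D = diag(-5, 1, -1), P⁻¹ = [[1, 0, -2], [0, 1, 0], [1, 0, -1]].
A² = P·diag(25, 1, 1)·P⁻¹ = [[-23, 0, 48], [0, 1, 0], [-24, 0, 49]].
The requested entry is 49.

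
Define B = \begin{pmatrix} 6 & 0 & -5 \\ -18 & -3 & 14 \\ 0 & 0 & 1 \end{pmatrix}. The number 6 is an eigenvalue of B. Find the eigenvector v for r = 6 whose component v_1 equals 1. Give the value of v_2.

-2

B − 6I = [[0, 0, -5], [-18, -9, 14], [0, 0, -5]].
Solving (B − 6I)v = 0 gives the eigenspace spanned by (1, -2, 0).
With v_1 = 1, v = (1, -2, 0), so v_2 = -2.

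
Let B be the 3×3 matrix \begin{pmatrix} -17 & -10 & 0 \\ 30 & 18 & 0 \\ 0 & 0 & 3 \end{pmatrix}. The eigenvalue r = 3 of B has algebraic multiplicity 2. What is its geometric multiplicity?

2

B − 3I = [[-20, -10, 0], [30, 15, 0], [0, 0, 0]].
This matrix has rank 1, so its null space has dimension 3 − 1 = 2.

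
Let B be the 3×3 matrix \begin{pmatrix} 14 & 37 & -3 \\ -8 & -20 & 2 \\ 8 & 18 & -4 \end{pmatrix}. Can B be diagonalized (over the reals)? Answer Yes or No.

Characteristic polynomial: p(s) = s^3 + 10s^2 + 28s + 24 = (s + 2)^2(s + 6).
s = -2 has algebraic multiplicity 2; rank(B + 2I) = 2, so geometric multiplicity = 1.
Geometric multiplicity < algebraic multiplicity, so B is not diagonalizable.

No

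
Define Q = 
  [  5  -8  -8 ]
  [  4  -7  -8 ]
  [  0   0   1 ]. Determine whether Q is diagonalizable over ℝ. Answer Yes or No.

Yes

Characteristic polynomial: p(μ) = μ^3 + μ^2 - 5μ + 3 = (μ - 1)^2(μ + 3).
μ = 1 has algebraic multiplicity 2; rank(Q − 1I) = 1, so geometric multiplicity = 2.
Every eigenvalue has geometric = algebraic multiplicity, so Q is diagonalizable.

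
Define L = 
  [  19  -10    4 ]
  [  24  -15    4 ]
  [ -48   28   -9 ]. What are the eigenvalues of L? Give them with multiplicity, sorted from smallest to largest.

-5, -1, 1

Characteristic polynomial: p(s) = s^3 + 5s^2 - s - 5 = (s - 1)(s + 1)(s + 5).
Roots (with multiplicity): -5, -1, 1.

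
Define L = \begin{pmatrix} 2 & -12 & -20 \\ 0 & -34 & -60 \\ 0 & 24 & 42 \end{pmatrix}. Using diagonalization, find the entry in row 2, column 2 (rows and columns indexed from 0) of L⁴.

12816

Characteristic polynomial: λ^3 - 10λ^2 + 28λ - 24 = (λ - 6)(λ - 2)^2, so the eigenvalues are 2, 2, 6.
λ=2: eigenvector (1, 0, 0).
λ=6: eigenvector (1, 3, -2).
λ=2: eigenvector (0, 5, -3).
P = [[1, 1, 0], [0, 3, 5], [0, -2, -3]], D = diag(2, 6, 2), P⁻¹ = [[1, 3, 5], [0, -3, -5], [0, 2, 3]].
L⁴ = P·diag(16, 1296, 16)·P⁻¹ = [[16, -3840, -6400], [0, -11504, -19200], [0, 7680, 12816]].
The requested entry is 12816.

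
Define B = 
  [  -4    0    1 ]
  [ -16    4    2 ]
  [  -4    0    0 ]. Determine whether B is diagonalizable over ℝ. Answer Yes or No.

Characteristic polynomial: p(s) = s^3 - 12s - 16 = (s - 4)(s + 2)^2.
s = -2 has algebraic multiplicity 2; rank(B + 2I) = 2, so geometric multiplicity = 1.
Geometric multiplicity < algebraic multiplicity, so B is not diagonalizable.

No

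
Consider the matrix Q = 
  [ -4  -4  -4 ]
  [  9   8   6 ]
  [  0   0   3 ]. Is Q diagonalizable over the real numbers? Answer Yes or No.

No

Characteristic polynomial: p(t) = t^3 - 7t^2 + 16t - 12 = (t - 3)(t - 2)^2.
t = 2 has algebraic multiplicity 2; rank(Q − 2I) = 2, so geometric multiplicity = 1.
Geometric multiplicity < algebraic multiplicity, so Q is not diagonalizable.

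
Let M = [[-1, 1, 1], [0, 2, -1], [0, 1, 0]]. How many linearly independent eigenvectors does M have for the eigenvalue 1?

M − 1I = [[-2, 1, 1], [0, 1, -1], [0, 1, -1]].
This matrix has rank 2, so its null space has dimension 3 − 2 = 1.

1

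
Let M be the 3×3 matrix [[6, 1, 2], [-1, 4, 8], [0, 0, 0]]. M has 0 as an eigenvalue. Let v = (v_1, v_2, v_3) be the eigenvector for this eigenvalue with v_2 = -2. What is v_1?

0

M = [[6, 1, 2], [-1, 4, 8], [0, 0, 0]].
Solving (M)v = 0 gives the eigenspace spanned by (0, -2, 1).
With v_2 = -2, v = (0, -2, 1), so v_1 = 0.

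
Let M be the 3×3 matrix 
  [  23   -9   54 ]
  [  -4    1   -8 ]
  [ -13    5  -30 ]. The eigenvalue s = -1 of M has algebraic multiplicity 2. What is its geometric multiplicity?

1

M + 1I = [[24, -9, 54], [-4, 2, -8], [-13, 5, -29]].
This matrix has rank 2, so its null space has dimension 3 − 2 = 1.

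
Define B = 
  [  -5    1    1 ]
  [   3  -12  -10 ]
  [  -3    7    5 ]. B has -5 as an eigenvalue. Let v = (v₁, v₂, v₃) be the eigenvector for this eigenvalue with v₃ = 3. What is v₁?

3

B + 5I = [[0, 1, 1], [3, -7, -10], [-3, 7, 10]].
Solving (B + 5I)v = 0 gives the eigenspace spanned by (3, -3, 3).
With v₃ = 3, v = (3, -3, 3), so v₁ = 3.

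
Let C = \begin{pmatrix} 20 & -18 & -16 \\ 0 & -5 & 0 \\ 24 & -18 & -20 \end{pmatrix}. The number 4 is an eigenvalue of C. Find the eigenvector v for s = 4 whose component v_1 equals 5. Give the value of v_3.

C − 4I = [[16, -18, -16], [0, -9, 0], [24, -18, -24]].
Solving (C − 4I)v = 0 gives the eigenspace spanned by (5, 0, 5).
With v_1 = 5, v = (5, 0, 5), so v_3 = 5.

5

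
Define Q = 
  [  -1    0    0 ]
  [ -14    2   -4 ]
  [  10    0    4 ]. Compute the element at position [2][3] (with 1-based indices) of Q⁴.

-480

Characteristic polynomial: r^3 - 5r^2 + 2r + 8 = (r - 4)(r - 2)(r + 1), so the eigenvalues are -1, 2, 4.
r=-1: eigenvector (1, 2, -2).
r=4: eigenvector (0, -2, 1).
r=2: eigenvector (0, 1, 0).
P = [[1, 0, 0], [2, -2, 1], [-2, 1, 0]], D = diag(-1, 4, 2), P⁻¹ = [[1, 0, 0], [2, 0, 1], [2, 1, 2]].
Q⁴ = P·diag(1, 256, 16)·P⁻¹ = [[1, 0, 0], [-990, 16, -480], [510, 0, 256]].
The requested entry is -480.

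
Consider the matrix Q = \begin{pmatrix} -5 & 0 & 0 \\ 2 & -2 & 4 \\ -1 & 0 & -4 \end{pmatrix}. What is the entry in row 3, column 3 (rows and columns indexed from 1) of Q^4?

Characteristic polynomial: t^3 + 11t^2 + 38t + 40 = (t + 2)(t + 4)(t + 5), so the eigenvalues are -5, -4, -2.
t=-2: eigenvector (0, 1, 0).
t=-5: eigenvector (1, -2, 1).
t=-4: eigenvector (0, -2, 1).
P = [[0, 1, 0], [1, -2, -2], [0, 1, 1]], D = diag(-2, -5, -4), P⁻¹ = [[0, 1, 2], [1, 0, 0], [-1, 0, 1]].
Q⁴ = P·diag(16, 625, 256)·P⁻¹ = [[625, 0, 0], [-738, 16, -480], [369, 0, 256]].
The requested entry is 256.

256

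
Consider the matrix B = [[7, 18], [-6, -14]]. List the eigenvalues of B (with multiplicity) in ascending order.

-5, -2

Characteristic polynomial: p(r) = r^2 + 7r + 10 = (r + 2)(r + 5).
Roots (with multiplicity): -5, -2.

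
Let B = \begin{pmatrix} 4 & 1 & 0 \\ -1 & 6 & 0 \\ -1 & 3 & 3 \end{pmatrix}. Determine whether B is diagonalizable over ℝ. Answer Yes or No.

No

Characteristic polynomial: p(λ) = λ^3 - 13λ^2 + 55λ - 75 = (λ - 5)^2(λ - 3).
λ = 5 has algebraic multiplicity 2; rank(B − 5I) = 2, so geometric multiplicity = 1.
Geometric multiplicity < algebraic multiplicity, so B is not diagonalizable.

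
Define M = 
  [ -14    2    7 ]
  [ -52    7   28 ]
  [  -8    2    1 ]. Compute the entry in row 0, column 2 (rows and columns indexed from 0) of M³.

217

Characteristic polynomial: t^3 + 6t^2 - t - 6 = (t - 1)(t + 1)(t + 6), so the eigenvalues are -6, -1, 1.
t=-1: eigenvector (-1, -3, -1).
t=-6: eigenvector (1, 4, 0).
t=1: eigenvector (1, 4, 1).
P = [[-1, 1, 1], [-3, 4, 4], [-1, 0, 1]], D = diag(-1, -6, 1), P⁻¹ = [[-4, 1, 0], [1, 0, -1], [-4, 1, 1]].
M³ = P·diag(-1, -216, 1)·P⁻¹ = [[-224, 2, 217], [-892, 7, 868], [-8, 2, 1]].
The requested entry is 217.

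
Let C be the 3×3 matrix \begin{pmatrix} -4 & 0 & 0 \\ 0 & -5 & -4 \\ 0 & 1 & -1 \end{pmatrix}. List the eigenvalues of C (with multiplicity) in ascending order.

Characteristic polynomial: p(r) = r^3 + 10r^2 + 33r + 36 = (r + 3)^2(r + 4).
Roots (with multiplicity): -4, -3, -3.

-4, -3, -3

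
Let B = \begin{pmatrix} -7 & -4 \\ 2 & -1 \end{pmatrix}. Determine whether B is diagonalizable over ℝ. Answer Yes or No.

Characteristic polynomial: p(μ) = μ^2 + 8μ + 15 = (μ + 3)(μ + 5).
All 2 eigenvalues are distinct, so B is diagonalizable.

Yes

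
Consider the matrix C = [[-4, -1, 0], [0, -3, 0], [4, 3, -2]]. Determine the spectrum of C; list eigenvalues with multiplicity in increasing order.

Characteristic polynomial: p(r) = r^3 + 9r^2 + 26r + 24 = (r + 2)(r + 3)(r + 4).
Roots (with multiplicity): -4, -3, -2.

-4, -3, -2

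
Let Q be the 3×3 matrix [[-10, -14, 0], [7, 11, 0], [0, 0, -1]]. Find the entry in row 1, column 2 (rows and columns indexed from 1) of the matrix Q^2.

Characteristic polynomial: μ^3 - 13μ - 12 = (μ - 4)(μ + 1)(μ + 3), so the eigenvalues are -3, -1, 4.
μ=-3: eigenvector (-2, 1, 0).
μ=4: eigenvector (-1, 1, 0).
μ=-1: eigenvector (0, 0, 1).
P = [[-2, -1, 0], [1, 1, 0], [0, 0, 1]], D = diag(-3, 4, -1), P⁻¹ = [[-1, -1, 0], [1, 2, 0], [0, 0, 1]].
Q² = P·diag(9, 16, 1)·P⁻¹ = [[2, -14, 0], [7, 23, 0], [0, 0, 1]].
The requested entry is -14.

-14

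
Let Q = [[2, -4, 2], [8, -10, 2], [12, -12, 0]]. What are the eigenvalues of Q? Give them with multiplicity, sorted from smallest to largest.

-6, -2, 0

Characteristic polynomial: p(μ) = μ^3 + 8μ^2 + 12μ = μ(μ + 2)(μ + 6).
Roots (with multiplicity): -6, -2, 0.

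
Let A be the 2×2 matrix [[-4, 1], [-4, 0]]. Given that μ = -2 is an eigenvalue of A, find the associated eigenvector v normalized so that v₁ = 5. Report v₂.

10

A + 2I = [[-2, 1], [-4, 2]].
Solving (A + 2I)v = 0 gives the eigenspace spanned by (5, 10).
With v₁ = 5, v = (5, 10), so v₂ = 10.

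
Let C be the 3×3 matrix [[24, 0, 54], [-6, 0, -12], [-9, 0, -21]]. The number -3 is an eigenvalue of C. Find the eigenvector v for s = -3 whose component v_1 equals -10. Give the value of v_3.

C + 3I = [[27, 0, 54], [-6, 3, -12], [-9, 0, -18]].
Solving (C + 3I)v = 0 gives the eigenspace spanned by (-10, 0, 5).
With v_1 = -10, v = (-10, 0, 5), so v_3 = 5.

5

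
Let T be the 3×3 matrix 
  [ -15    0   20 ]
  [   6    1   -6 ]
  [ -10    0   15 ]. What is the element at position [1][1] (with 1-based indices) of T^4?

Characteristic polynomial: λ^3 - λ^2 - 25λ + 25 = (λ - 5)(λ - 1)(λ + 5), so the eigenvalues are -5, 1, 5.
λ=5: eigenvector (1, 0, 1).
λ=1: eigenvector (0, 1, 0).
λ=-5: eigenvector (-2, 1, -1).
P = [[1, 0, -2], [0, 1, 1], [1, 0, -1]], D = diag(5, 1, -5), P⁻¹ = [[-1, 0, 2], [1, 1, -1], [-1, 0, 1]].
T⁴ = P·diag(625, 1, 625)·P⁻¹ = [[625, 0, 0], [-624, 1, 624], [0, 0, 625]].
The requested entry is 625.

625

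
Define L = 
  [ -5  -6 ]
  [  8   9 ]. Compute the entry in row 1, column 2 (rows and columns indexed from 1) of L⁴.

Characteristic polynomial: s^2 - 4s + 3 = (s - 3)(s - 1), so the eigenvalues are 1, 3.
s=1: eigenvector (1, -1).
s=3: eigenvector (-3, 4).
P = [[1, -3], [-1, 4]], D = diag(1, 3), P⁻¹ = [[4, 3], [1, 1]].
L⁴ = P·diag(1, 81)·P⁻¹ = [[-239, -240], [320, 321]].
The requested entry is -240.

-240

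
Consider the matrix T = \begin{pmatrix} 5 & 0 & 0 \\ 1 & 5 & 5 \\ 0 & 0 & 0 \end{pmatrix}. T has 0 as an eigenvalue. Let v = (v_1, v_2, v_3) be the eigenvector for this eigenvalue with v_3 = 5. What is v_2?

T = [[5, 0, 0], [1, 5, 5], [0, 0, 0]].
Solving (T)v = 0 gives the eigenspace spanned by (0, -5, 5).
With v_3 = 5, v = (0, -5, 5), so v_2 = -5.

-5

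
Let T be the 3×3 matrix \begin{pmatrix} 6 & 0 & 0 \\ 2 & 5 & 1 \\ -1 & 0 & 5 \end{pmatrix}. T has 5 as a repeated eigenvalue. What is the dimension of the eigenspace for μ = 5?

T − 5I = [[1, 0, 0], [2, 0, 1], [-1, 0, 0]].
This matrix has rank 2, so its null space has dimension 3 − 2 = 1.

1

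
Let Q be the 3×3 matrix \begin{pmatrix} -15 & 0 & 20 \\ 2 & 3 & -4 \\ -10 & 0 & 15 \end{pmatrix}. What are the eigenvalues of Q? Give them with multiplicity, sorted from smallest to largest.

-5, 3, 5

Characteristic polynomial: p(s) = s^3 - 3s^2 - 25s + 75 = (s - 5)(s - 3)(s + 5).
Roots (with multiplicity): -5, 3, 5.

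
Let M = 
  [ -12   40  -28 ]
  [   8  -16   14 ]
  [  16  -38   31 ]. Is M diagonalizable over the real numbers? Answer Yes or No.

Yes

Characteristic polynomial: p(t) = t^3 - 3t^2 - 16t + 48 = (t - 4)(t - 3)(t + 4).
All 3 eigenvalues are distinct, so M is diagonalizable.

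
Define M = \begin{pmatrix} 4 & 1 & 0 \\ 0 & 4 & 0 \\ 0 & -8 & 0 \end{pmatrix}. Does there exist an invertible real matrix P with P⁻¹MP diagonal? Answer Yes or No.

No

Characteristic polynomial: p(s) = s^3 - 8s^2 + 16s = s(s - 4)^2.
s = 4 has algebraic multiplicity 2; rank(M − 4I) = 2, so geometric multiplicity = 1.
Geometric multiplicity < algebraic multiplicity, so M is not diagonalizable.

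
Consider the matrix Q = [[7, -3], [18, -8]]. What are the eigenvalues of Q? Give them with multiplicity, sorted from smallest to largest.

-2, 1

Characteristic polynomial: p(r) = r^2 + r - 2 = (r - 1)(r + 2).
Roots (with multiplicity): -2, 1.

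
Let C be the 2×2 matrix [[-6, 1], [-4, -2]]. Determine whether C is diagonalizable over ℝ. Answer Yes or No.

Characteristic polynomial: p(λ) = λ^2 + 8λ + 16 = (λ + 4)^2.
λ = -4 has algebraic multiplicity 2; rank(C + 4I) = 1, so geometric multiplicity = 1.
Geometric multiplicity < algebraic multiplicity, so C is not diagonalizable.

No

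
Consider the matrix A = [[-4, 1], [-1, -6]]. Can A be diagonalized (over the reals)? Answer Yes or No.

No

Characteristic polynomial: p(μ) = μ^2 + 10μ + 25 = (μ + 5)^2.
μ = -5 has algebraic multiplicity 2; rank(A + 5I) = 1, so geometric multiplicity = 1.
Geometric multiplicity < algebraic multiplicity, so A is not diagonalizable.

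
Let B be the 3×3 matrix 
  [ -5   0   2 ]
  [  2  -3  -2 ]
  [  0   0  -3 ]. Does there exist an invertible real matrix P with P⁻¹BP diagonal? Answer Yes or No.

Yes

Characteristic polynomial: p(t) = t^3 + 11t^2 + 39t + 45 = (t + 3)^2(t + 5).
t = -3 has algebraic multiplicity 2; rank(B + 3I) = 1, so geometric multiplicity = 2.
Every eigenvalue has geometric = algebraic multiplicity, so B is diagonalizable.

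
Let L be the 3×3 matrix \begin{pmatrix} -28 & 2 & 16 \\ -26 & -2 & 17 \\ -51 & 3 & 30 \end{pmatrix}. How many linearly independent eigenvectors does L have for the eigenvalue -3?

L + 3I = [[-25, 2, 16], [-26, 1, 17], [-51, 3, 33]].
This matrix has rank 2, so its null space has dimension 3 − 2 = 1.

1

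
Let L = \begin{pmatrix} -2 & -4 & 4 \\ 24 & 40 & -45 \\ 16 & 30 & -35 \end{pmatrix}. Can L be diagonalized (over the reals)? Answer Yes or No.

Characteristic polynomial: p(λ) = λ^3 - 3λ^2 - 28λ + 60 = (λ - 6)(λ - 2)(λ + 5).
All 3 eigenvalues are distinct, so L is diagonalizable.

Yes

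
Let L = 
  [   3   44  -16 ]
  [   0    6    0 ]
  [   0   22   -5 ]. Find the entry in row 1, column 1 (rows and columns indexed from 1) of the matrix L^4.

81

Characteristic polynomial: λ^3 - 4λ^2 - 27λ + 90 = (λ - 6)(λ - 3)(λ + 5), so the eigenvalues are -5, 3, 6.
λ=3: eigenvector (1, 0, 0).
λ=6: eigenvector (4, 1, 2).
λ=-5: eigenvector (2, 0, 1).
P = [[1, 4, 2], [0, 1, 0], [0, 2, 1]], D = diag(3, 6, -5), P⁻¹ = [[1, 0, -2], [0, 1, 0], [0, -2, 1]].
L⁴ = P·diag(81, 1296, 625)·P⁻¹ = [[81, 2684, 1088], [0, 1296, 0], [0, 1342, 625]].
The requested entry is 81.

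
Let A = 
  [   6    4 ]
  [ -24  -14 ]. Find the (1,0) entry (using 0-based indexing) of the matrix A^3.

-1248

Characteristic polynomial: μ^2 + 8μ + 12 = (μ + 2)(μ + 6), so the eigenvalues are -6, -2.
μ=-6: eigenvector (1, -3).
μ=-2: eigenvector (1, -2).
P = [[1, 1], [-3, -2]], D = diag(-6, -2), P⁻¹ = [[-2, -1], [3, 1]].
A³ = P·diag(-216, -8)·P⁻¹ = [[408, 208], [-1248, -632]].
The requested entry is -1248.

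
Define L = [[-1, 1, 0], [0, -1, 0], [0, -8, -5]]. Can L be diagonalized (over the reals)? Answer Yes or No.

No

Characteristic polynomial: p(r) = r^3 + 7r^2 + 11r + 5 = (r + 1)^2(r + 5).
r = -1 has algebraic multiplicity 2; rank(L + 1I) = 2, so geometric multiplicity = 1.
Geometric multiplicity < algebraic multiplicity, so L is not diagonalizable.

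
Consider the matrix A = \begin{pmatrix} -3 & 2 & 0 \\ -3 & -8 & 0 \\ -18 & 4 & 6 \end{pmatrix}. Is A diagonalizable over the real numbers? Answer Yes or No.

Characteristic polynomial: p(μ) = μ^3 + 5μ^2 - 36μ - 180 = (μ - 6)(μ + 5)(μ + 6).
All 3 eigenvalues are distinct, so A is diagonalizable.

Yes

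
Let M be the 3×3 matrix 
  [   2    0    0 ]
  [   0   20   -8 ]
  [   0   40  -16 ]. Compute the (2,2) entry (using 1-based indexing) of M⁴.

1280

Characteristic polynomial: λ^3 - 6λ^2 + 8λ = λ(λ - 4)(λ - 2), so the eigenvalues are 0, 2, 4.
λ=2: eigenvector (1, 0, 0).
λ=4: eigenvector (0, 1, 2).
λ=0: eigenvector (0, 2, 5).
P = [[1, 0, 0], [0, 1, 2], [0, 2, 5]], D = diag(2, 4, 0), P⁻¹ = [[1, 0, 0], [0, 5, -2], [0, -2, 1]].
M⁴ = P·diag(16, 256, 0)·P⁻¹ = [[16, 0, 0], [0, 1280, -512], [0, 2560, -1024]].
The requested entry is 1280.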